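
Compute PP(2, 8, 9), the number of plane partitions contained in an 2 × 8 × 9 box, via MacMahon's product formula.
PP(2, 8, 9) = 118195220

Evaluate the triple product over i = 1..2, j = 1..8, k = 1..9. The factors are (2/1) · (3/2) · (4/3) · (5/4) · (6/5) · (7/6) · (8/7) · (9/8) · … (144 factors total). The numerators and denominators telescope so the product is an integer; carrying out the multiplication exactly gives PP(2, 8, 9) = 118195220.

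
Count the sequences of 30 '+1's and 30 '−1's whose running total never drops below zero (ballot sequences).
C_30 = 3814986502092304

These ballot sequences are counted by the Catalan number C_n = (1/(n + 1)) · C(2n, n). For n = 30: C_30 = (1/31) · C(60, 30) = 118264581564861424/31 = 3814986502092304.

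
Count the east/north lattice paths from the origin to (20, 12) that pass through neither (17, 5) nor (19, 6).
Number of paths = 221946074

Inclusion–exclusion. Total paths: C(32, 20) = 225792840. Through P₁: C(22, 17)·C(10, 3) = 3160080. Through P₂: C(25, 19)·C(7, 1) = 1239700. Since P₁ is strictly southwest of P₂, a monotone path through both must visit P₁ then P₂; paths through both = C(22, 17)·C(3, 2)·C(7, 1) = 553014. Avoid both = 225792840 − 3160080 − 1239700 + 553014 = 221946074.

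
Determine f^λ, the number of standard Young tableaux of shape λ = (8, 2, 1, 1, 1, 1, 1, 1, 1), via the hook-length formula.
# SYT of shape (8, 2, 1, 1, 1, 1, 1, 1, 1) = 85085

Hook-length formula: f^λ = n! / Π hook(c), product over all cells c of the Young diagram. For λ = (8, 2, 1, 1, 1, 1, 1, 1, 1), n = 17 boxes. Hook lengths by row (left-to-right, top-to-bottom): [16, 8, 6, 5, 4, 3, 2, 1]; [9, 1]; [7]; [6]; [5]; [4]; [3]; [2]; [1]. Product of hooks = 4180377600. So f^λ = 17! / 4180377600 = 355687428096000 / 4180377600 = 85085.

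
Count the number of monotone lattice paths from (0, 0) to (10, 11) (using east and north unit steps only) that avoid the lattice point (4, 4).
Number of paths = 232596

Total paths from (0, 0) to (10, 11): C(21, 10) = 352716. Paths through (4, 4): (paths (0, 0) → (4, 4)) × (paths (4, 4) → (10, 11)) = C(8, 4) · C(13, 6) = 70 · 1716 = 120120. Avoidance count = 352716 − 120120 = 232596.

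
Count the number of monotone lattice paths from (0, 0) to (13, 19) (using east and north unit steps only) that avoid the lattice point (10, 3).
Number of paths = 347096466

Total paths from (0, 0) to (13, 19): C(32, 13) = 347373600. Paths through (10, 3): (paths (0, 0) → (10, 3)) × (paths (10, 3) → (13, 19)) = C(13, 10) · C(19, 3) = 286 · 969 = 277134. Avoidance count = 347373600 − 277134 = 347096466.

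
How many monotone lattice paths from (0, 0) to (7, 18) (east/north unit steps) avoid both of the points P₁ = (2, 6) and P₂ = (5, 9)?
Number of paths = 228126

Inclusion–exclusion. Total paths: C(25, 7) = 480700. Through P₁: C(8, 2)·C(17, 5) = 173264. Through P₂: C(14, 5)·C(11, 2) = 110110. Since P₁ is strictly southwest of P₂, a monotone path through both must visit P₁ then P₂; paths through both = C(8, 2)·C(6, 3)·C(11, 2) = 30800. Avoid both = 480700 − 173264 − 110110 + 30800 = 228126.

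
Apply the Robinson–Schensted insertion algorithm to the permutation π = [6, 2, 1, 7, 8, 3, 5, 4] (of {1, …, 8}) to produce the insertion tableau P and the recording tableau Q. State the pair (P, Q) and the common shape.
P = [1, 3, 4] / [2, 5, 8] / [6, 7];  Q = [1, 4, 5] / [2, 6, 7] / [3, 8];  common shape = (3, 3, 2)

Row-insert the values π_1, π_2, … into P one at a time, bumping the leftmost entry strictly greater than the inserted value down to the next row. The recording tableau Q records, in position (i, j), the step at which that cell was added to P.
  Insert 6 (step 1): P = [6];  Q = [1]
  Insert 2 (step 2): P = [2] / [6];  Q = [1] / [2]
  Insert 1 (step 3): P = [1] / [2] / [6];  Q = [1] / [2] / [3]
  Insert 7 (step 4): P = [1, 7] / [2] / [6];  Q = [1, 4] / [2] / [3]
  Insert 8 (step 5): P = [1, 7, 8] / [2] / [6];  Q = [1, 4, 5] / [2] / [3]
  Insert 3 (step 6): P = [1, 3, 8] / [2, 7] / [6];  Q = [1, 4, 5] / [2, 6] / [3]
  Insert 5 (step 7): P = [1, 3, 5] / [2, 7, 8] / [6];  Q = [1, 4, 5] / [2, 6, 7] / [3]
  Insert 4 (step 8): P = [1, 3, 4] / [2, 5, 8] / [6, 7];  Q = [1, 4, 5] / [2, 6, 7] / [3, 8]
Final shape: (3, 3, 2).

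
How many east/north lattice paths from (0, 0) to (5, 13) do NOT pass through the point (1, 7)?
Number of paths = 6888

Total paths from (0, 0) to (5, 13): C(18, 5) = 8568. Paths through (1, 7): (paths (0, 0) → (1, 7)) × (paths (1, 7) → (5, 13)) = C(8, 1) · C(10, 4) = 8 · 210 = 1680. Avoidance count = 8568 − 1680 = 6888.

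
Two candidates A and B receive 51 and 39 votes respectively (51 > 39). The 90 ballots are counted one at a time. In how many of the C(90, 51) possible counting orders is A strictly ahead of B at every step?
Strict-lead orderings = 6261010054585384857444576

Total orderings of the 90 votes with 51 for A: C(90, 51) = 46957575409390386430834320. By the Bertrand ballot formula (Cycle Lemma / reflection principle), the number of orderings in which A is strictly ahead of B throughout is (p − q)/(p + q) · C(p + q, p) = (51 − 39)/(51 + 39) · 46957575409390386430834320 = 6261010054585384857444576.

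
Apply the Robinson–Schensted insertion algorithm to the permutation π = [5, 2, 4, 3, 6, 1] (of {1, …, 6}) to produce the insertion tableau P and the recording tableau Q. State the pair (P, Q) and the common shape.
P = [1, 3, 6] / [2] / [4] / [5];  Q = [1, 3, 5] / [2] / [4] / [6];  common shape = (3, 1, 1, 1)

Row-insert the values π_1, π_2, … into P one at a time, bumping the leftmost entry strictly greater than the inserted value down to the next row. The recording tableau Q records, in position (i, j), the step at which that cell was added to P.
  Insert 5 (step 1): P = [5];  Q = [1]
  Insert 2 (step 2): P = [2] / [5];  Q = [1] / [2]
  Insert 4 (step 3): P = [2, 4] / [5];  Q = [1, 3] / [2]
  Insert 3 (step 4): P = [2, 3] / [4] / [5];  Q = [1, 3] / [2] / [4]
  Insert 6 (step 5): P = [2, 3, 6] / [4] / [5];  Q = [1, 3, 5] / [2] / [4]
  Insert 1 (step 6): P = [1, 3, 6] / [2] / [4] / [5];  Q = [1, 3, 5] / [2] / [4] / [6]
Final shape: (3, 1, 1, 1).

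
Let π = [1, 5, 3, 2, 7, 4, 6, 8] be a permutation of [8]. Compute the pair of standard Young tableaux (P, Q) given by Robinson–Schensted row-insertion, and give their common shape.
P = [1, 2, 4, 6, 8] / [3, 7] / [5];  Q = [1, 2, 5, 7, 8] / [3, 6] / [4];  common shape = (5, 2, 1)

Row-insert the values π_1, π_2, … into P one at a time, bumping the leftmost entry strictly greater than the inserted value down to the next row. The recording tableau Q records, in position (i, j), the step at which that cell was added to P.
  Insert 1 (step 1): P = [1];  Q = [1]
  Insert 5 (step 2): P = [1, 5];  Q = [1, 2]
  Insert 3 (step 3): P = [1, 3] / [5];  Q = [1, 2] / [3]
  Insert 2 (step 4): P = [1, 2] / [3] / [5];  Q = [1, 2] / [3] / [4]
  Insert 7 (step 5): P = [1, 2, 7] / [3] / [5];  Q = [1, 2, 5] / [3] / [4]
  Insert 4 (step 6): P = [1, 2, 4] / [3, 7] / [5];  Q = [1, 2, 5] / [3, 6] / [4]
  Insert 6 (step 7): P = [1, 2, 4, 6] / [3, 7] / [5];  Q = [1, 2, 5, 7] / [3, 6] / [4]
  Insert 8 (step 8): P = [1, 2, 4, 6, 8] / [3, 7] / [5];  Q = [1, 2, 5, 7, 8] / [3, 6] / [4]
Final shape: (5, 2, 1).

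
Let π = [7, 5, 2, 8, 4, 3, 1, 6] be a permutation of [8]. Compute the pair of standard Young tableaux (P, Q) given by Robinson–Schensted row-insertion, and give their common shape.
P = [1, 3, 6] / [2, 8] / [4] / [5] / [7];  Q = [1, 4, 8] / [2, 5] / [3] / [6] / [7];  common shape = (3, 2, 1, 1, 1)

Row-insert the values π_1, π_2, … into P one at a time, bumping the leftmost entry strictly greater than the inserted value down to the next row. The recording tableau Q records, in position (i, j), the step at which that cell was added to P.
  Insert 7 (step 1): P = [7];  Q = [1]
  Insert 5 (step 2): P = [5] / [7];  Q = [1] / [2]
  Insert 2 (step 3): P = [2] / [5] / [7];  Q = [1] / [2] / [3]
  Insert 8 (step 4): P = [2, 8] / [5] / [7];  Q = [1, 4] / [2] / [3]
  Insert 4 (step 5): P = [2, 4] / [5, 8] / [7];  Q = [1, 4] / [2, 5] / [3]
  Insert 3 (step 6): P = [2, 3] / [4, 8] / [5] / [7];  Q = [1, 4] / [2, 5] / [3] / [6]
  Insert 1 (step 7): P = [1, 3] / [2, 8] / [4] / [5] / [7];  Q = [1, 4] / [2, 5] / [3] / [6] / [7]
  Insert 6 (step 8): P = [1, 3, 6] / [2, 8] / [4] / [5] / [7];  Q = [1, 4, 8] / [2, 5] / [3] / [6] / [7]
Final shape: (3, 2, 1, 1, 1).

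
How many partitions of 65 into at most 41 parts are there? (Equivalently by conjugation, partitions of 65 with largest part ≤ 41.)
p(65, parts ≤ 41) = 2006795

Use the recurrence p(n, m) = p(n, m−1) + p(n−m, m): either the largest part is < m (count p(n, m−1)) or the largest part is exactly m (remove one copy of m, count p(n−m, m)). With p(0, ·) = 1 this gives p(65, parts ≤ 41) = 2006795. (By conjugating Young diagrams, this also counts partitions of 65 into at most 41 parts.)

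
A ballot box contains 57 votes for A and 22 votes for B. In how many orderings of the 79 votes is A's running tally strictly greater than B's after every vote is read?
Strict-lead orderings = 8700986650352460100

Total orderings of the 79 votes with 57 for A: C(79, 57) = 19639369867938409940. By the Bertrand ballot formula (Cycle Lemma / reflection principle), the number of orderings in which A is strictly ahead of B throughout is (p − q)/(p + q) · C(p + q, p) = (57 − 22)/(57 + 22) · 19639369867938409940 = 8700986650352460100.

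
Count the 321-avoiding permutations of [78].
C_78 = 73745243611532458459690151854647329239335600

These 321-avoiding permutations are counted by the Catalan number C_n = (1/(n + 1)) · C(2n, n). For n = 78: C_78 = (1/79) · C(156, 78) = 5825874245311064218315521996517139009907512400/79 = 73745243611532458459690151854647329239335600.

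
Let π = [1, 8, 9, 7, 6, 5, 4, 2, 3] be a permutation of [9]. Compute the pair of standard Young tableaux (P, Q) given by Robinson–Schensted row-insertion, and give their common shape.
P = [1, 2, 3] / [4, 9] / [5] / [6] / [7] / [8];  Q = [1, 2, 3] / [4, 9] / [5] / [6] / [7] / [8];  common shape = (3, 2, 1, 1, 1, 1)

Row-insert the values π_1, π_2, … into P one at a time, bumping the leftmost entry strictly greater than the inserted value down to the next row. The recording tableau Q records, in position (i, j), the step at which that cell was added to P.
  Insert 1 (step 1): P = [1];  Q = [1]
  Insert 8 (step 2): P = [1, 8];  Q = [1, 2]
  Insert 9 (step 3): P = [1, 8, 9];  Q = [1, 2, 3]
  Insert 7 (step 4): P = [1, 7, 9] / [8];  Q = [1, 2, 3] / [4]
  Insert 6 (step 5): P = [1, 6, 9] / [7] / [8];  Q = [1, 2, 3] / [4] / [5]
  Insert 5 (step 6): P = [1, 5, 9] / [6] / [7] / [8];  Q = [1, 2, 3] / [4] / [5] / [6]
  Insert 4 (step 7): P = [1, 4, 9] / [5] / [6] / [7] / [8];  Q = [1, 2, 3] / [4] / [5] / [6] / [7]
  Insert 2 (step 8): P = [1, 2, 9] / [4] / [5] / [6] / [7] / [8];  Q = [1, 2, 3] / [4] / [5] / [6] / [7] / [8]
  Insert 3 (step 9): P = [1, 2, 3] / [4, 9] / [5] / [6] / [7] / [8];  Q = [1, 2, 3] / [4, 9] / [5] / [6] / [7] / [8]
Final shape: (3, 2, 1, 1, 1, 1).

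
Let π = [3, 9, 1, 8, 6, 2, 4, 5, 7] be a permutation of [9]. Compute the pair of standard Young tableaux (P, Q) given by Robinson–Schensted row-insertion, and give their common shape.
P = [1, 2, 4, 5, 7] / [3, 6] / [8] / [9];  Q = [1, 2, 7, 8, 9] / [3, 4] / [5] / [6];  common shape = (5, 2, 1, 1)

Row-insert the values π_1, π_2, … into P one at a time, bumping the leftmost entry strictly greater than the inserted value down to the next row. The recording tableau Q records, in position (i, j), the step at which that cell was added to P.
  Insert 3 (step 1): P = [3];  Q = [1]
  Insert 9 (step 2): P = [3, 9];  Q = [1, 2]
  Insert 1 (step 3): P = [1, 9] / [3];  Q = [1, 2] / [3]
  Insert 8 (step 4): P = [1, 8] / [3, 9];  Q = [1, 2] / [3, 4]
  Insert 6 (step 5): P = [1, 6] / [3, 8] / [9];  Q = [1, 2] / [3, 4] / [5]
  Insert 2 (step 6): P = [1, 2] / [3, 6] / [8] / [9];  Q = [1, 2] / [3, 4] / [5] / [6]
  Insert 4 (step 7): P = [1, 2, 4] / [3, 6] / [8] / [9];  Q = [1, 2, 7] / [3, 4] / [5] / [6]
  Insert 5 (step 8): P = [1, 2, 4, 5] / [3, 6] / [8] / [9];  Q = [1, 2, 7, 8] / [3, 4] / [5] / [6]
  Insert 7 (step 9): P = [1, 2, 4, 5, 7] / [3, 6] / [8] / [9];  Q = [1, 2, 7, 8, 9] / [3, 4] / [5] / [6]
Final shape: (5, 2, 1, 1).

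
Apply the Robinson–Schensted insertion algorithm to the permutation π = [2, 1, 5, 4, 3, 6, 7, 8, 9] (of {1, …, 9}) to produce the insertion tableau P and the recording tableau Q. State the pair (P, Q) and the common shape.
P = [1, 3, 6, 7, 8, 9] / [2, 4] / [5];  Q = [1, 3, 6, 7, 8, 9] / [2, 4] / [5];  common shape = (6, 2, 1)

Row-insert the values π_1, π_2, … into P one at a time, bumping the leftmost entry strictly greater than the inserted value down to the next row. The recording tableau Q records, in position (i, j), the step at which that cell was added to P.
  Insert 2 (step 1): P = [2];  Q = [1]
  Insert 1 (step 2): P = [1] / [2];  Q = [1] / [2]
  Insert 5 (step 3): P = [1, 5] / [2];  Q = [1, 3] / [2]
  Insert 4 (step 4): P = [1, 4] / [2, 5];  Q = [1, 3] / [2, 4]
  Insert 3 (step 5): P = [1, 3] / [2, 4] / [5];  Q = [1, 3] / [2, 4] / [5]
  Insert 6 (step 6): P = [1, 3, 6] / [2, 4] / [5];  Q = [1, 3, 6] / [2, 4] / [5]
  Insert 7 (step 7): P = [1, 3, 6, 7] / [2, 4] / [5];  Q = [1, 3, 6, 7] / [2, 4] / [5]
  Insert 8 (step 8): P = [1, 3, 6, 7, 8] / [2, 4] / [5];  Q = [1, 3, 6, 7, 8] / [2, 4] / [5]
  Insert 9 (step 9): P = [1, 3, 6, 7, 8, 9] / [2, 4] / [5];  Q = [1, 3, 6, 7, 8, 9] / [2, 4] / [5]
Final shape: (6, 2, 1).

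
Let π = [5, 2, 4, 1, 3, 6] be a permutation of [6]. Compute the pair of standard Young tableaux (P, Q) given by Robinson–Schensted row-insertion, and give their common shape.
P = [1, 3, 6] / [2, 4] / [5];  Q = [1, 3, 6] / [2, 5] / [4];  common shape = (3, 2, 1)

Row-insert the values π_1, π_2, … into P one at a time, bumping the leftmost entry strictly greater than the inserted value down to the next row. The recording tableau Q records, in position (i, j), the step at which that cell was added to P.
  Insert 5 (step 1): P = [5];  Q = [1]
  Insert 2 (step 2): P = [2] / [5];  Q = [1] / [2]
  Insert 4 (step 3): P = [2, 4] / [5];  Q = [1, 3] / [2]
  Insert 1 (step 4): P = [1, 4] / [2] / [5];  Q = [1, 3] / [2] / [4]
  Insert 3 (step 5): P = [1, 3] / [2, 4] / [5];  Q = [1, 3] / [2, 5] / [4]
  Insert 6 (step 6): P = [1, 3, 6] / [2, 4] / [5];  Q = [1, 3, 6] / [2, 5] / [4]
Final shape: (3, 2, 1).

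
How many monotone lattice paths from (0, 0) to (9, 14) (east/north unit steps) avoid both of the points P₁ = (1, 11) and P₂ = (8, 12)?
Number of paths = 437588

Inclusion–exclusion. Total paths: C(23, 9) = 817190. Through P₁: C(12, 1)·C(11, 8) = 1980. Through P₂: C(20, 8)·C(3, 1) = 377910. Since P₁ is strictly southwest of P₂, a monotone path through both must visit P₁ then P₂; paths through both = C(12, 1)·C(8, 7)·C(3, 1) = 288. Avoid both = 817190 − 1980 − 377910 + 288 = 437588.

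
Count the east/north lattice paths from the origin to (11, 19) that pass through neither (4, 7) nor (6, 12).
Number of paths = 28785132

Inclusion–exclusion. Total paths: C(30, 11) = 54627300. Through P₁: C(11, 4)·C(19, 7) = 16628040. Through P₂: C(18, 6)·C(12, 5) = 14702688. Since P₁ is strictly southwest of P₂, a monotone path through both must visit P₁ then P₂; paths through both = C(11, 4)·C(7, 2)·C(12, 5) = 5488560. Avoid both = 54627300 − 16628040 − 14702688 + 5488560 = 28785132.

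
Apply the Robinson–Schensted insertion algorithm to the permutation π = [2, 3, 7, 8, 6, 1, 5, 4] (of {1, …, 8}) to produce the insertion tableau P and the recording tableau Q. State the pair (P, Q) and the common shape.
P = [1, 3, 4, 8] / [2, 5] / [6] / [7];  Q = [1, 2, 3, 4] / [5, 7] / [6] / [8];  common shape = (4, 2, 1, 1)

Row-insert the values π_1, π_2, … into P one at a time, bumping the leftmost entry strictly greater than the inserted value down to the next row. The recording tableau Q records, in position (i, j), the step at which that cell was added to P.
  Insert 2 (step 1): P = [2];  Q = [1]
  Insert 3 (step 2): P = [2, 3];  Q = [1, 2]
  Insert 7 (step 3): P = [2, 3, 7];  Q = [1, 2, 3]
  Insert 8 (step 4): P = [2, 3, 7, 8];  Q = [1, 2, 3, 4]
  Insert 6 (step 5): P = [2, 3, 6, 8] / [7];  Q = [1, 2, 3, 4] / [5]
  Insert 1 (step 6): P = [1, 3, 6, 8] / [2] / [7];  Q = [1, 2, 3, 4] / [5] / [6]
  Insert 5 (step 7): P = [1, 3, 5, 8] / [2, 6] / [7];  Q = [1, 2, 3, 4] / [5, 7] / [6]
  Insert 4 (step 8): P = [1, 3, 4, 8] / [2, 5] / [6] / [7];  Q = [1, 2, 3, 4] / [5, 7] / [6] / [8]
Final shape: (4, 2, 1, 1).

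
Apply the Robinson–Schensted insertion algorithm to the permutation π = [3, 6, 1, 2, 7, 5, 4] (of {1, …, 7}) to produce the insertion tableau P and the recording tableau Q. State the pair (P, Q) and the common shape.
P = [1, 2, 4] / [3, 5, 7] / [6];  Q = [1, 2, 5] / [3, 4, 6] / [7];  common shape = (3, 3, 1)

Row-insert the values π_1, π_2, … into P one at a time, bumping the leftmost entry strictly greater than the inserted value down to the next row. The recording tableau Q records, in position (i, j), the step at which that cell was added to P.
  Insert 3 (step 1): P = [3];  Q = [1]
  Insert 6 (step 2): P = [3, 6];  Q = [1, 2]
  Insert 1 (step 3): P = [1, 6] / [3];  Q = [1, 2] / [3]
  Insert 2 (step 4): P = [1, 2] / [3, 6];  Q = [1, 2] / [3, 4]
  Insert 7 (step 5): P = [1, 2, 7] / [3, 6];  Q = [1, 2, 5] / [3, 4]
  Insert 5 (step 6): P = [1, 2, 5] / [3, 6, 7];  Q = [1, 2, 5] / [3, 4, 6]
  Insert 4 (step 7): P = [1, 2, 4] / [3, 5, 7] / [6];  Q = [1, 2, 5] / [3, 4, 6] / [7]
Final shape: (3, 3, 1).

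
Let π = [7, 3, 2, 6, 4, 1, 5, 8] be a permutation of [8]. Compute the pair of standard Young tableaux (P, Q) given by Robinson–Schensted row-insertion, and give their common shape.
P = [1, 4, 5, 8] / [2, 6] / [3] / [7];  Q = [1, 4, 7, 8] / [2, 5] / [3] / [6];  common shape = (4, 2, 1, 1)

Row-insert the values π_1, π_2, … into P one at a time, bumping the leftmost entry strictly greater than the inserted value down to the next row. The recording tableau Q records, in position (i, j), the step at which that cell was added to P.
  Insert 7 (step 1): P = [7];  Q = [1]
  Insert 3 (step 2): P = [3] / [7];  Q = [1] / [2]
  Insert 2 (step 3): P = [2] / [3] / [7];  Q = [1] / [2] / [3]
  Insert 6 (step 4): P = [2, 6] / [3] / [7];  Q = [1, 4] / [2] / [3]
  Insert 4 (step 5): P = [2, 4] / [3, 6] / [7];  Q = [1, 4] / [2, 5] / [3]
  Insert 1 (step 6): P = [1, 4] / [2, 6] / [3] / [7];  Q = [1, 4] / [2, 5] / [3] / [6]
  Insert 5 (step 7): P = [1, 4, 5] / [2, 6] / [3] / [7];  Q = [1, 4, 7] / [2, 5] / [3] / [6]
  Insert 8 (step 8): P = [1, 4, 5, 8] / [2, 6] / [3] / [7];  Q = [1, 4, 7, 8] / [2, 5] / [3] / [6]
Final shape: (4, 2, 1, 1).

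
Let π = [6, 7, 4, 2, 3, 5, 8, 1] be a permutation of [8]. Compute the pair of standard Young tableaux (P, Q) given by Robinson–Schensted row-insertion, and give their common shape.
P = [1, 3, 5, 8] / [2, 7] / [4] / [6];  Q = [1, 2, 6, 7] / [3, 5] / [4] / [8];  common shape = (4, 2, 1, 1)

Row-insert the values π_1, π_2, … into P one at a time, bumping the leftmost entry strictly greater than the inserted value down to the next row. The recording tableau Q records, in position (i, j), the step at which that cell was added to P.
  Insert 6 (step 1): P = [6];  Q = [1]
  Insert 7 (step 2): P = [6, 7];  Q = [1, 2]
  Insert 4 (step 3): P = [4, 7] / [6];  Q = [1, 2] / [3]
  Insert 2 (step 4): P = [2, 7] / [4] / [6];  Q = [1, 2] / [3] / [4]
  Insert 3 (step 5): P = [2, 3] / [4, 7] / [6];  Q = [1, 2] / [3, 5] / [4]
  Insert 5 (step 6): P = [2, 3, 5] / [4, 7] / [6];  Q = [1, 2, 6] / [3, 5] / [4]
  Insert 8 (step 7): P = [2, 3, 5, 8] / [4, 7] / [6];  Q = [1, 2, 6, 7] / [3, 5] / [4]
  Insert 1 (step 8): P = [1, 3, 5, 8] / [2, 7] / [4] / [6];  Q = [1, 2, 6, 7] / [3, 5] / [4] / [8]
Final shape: (4, 2, 1, 1).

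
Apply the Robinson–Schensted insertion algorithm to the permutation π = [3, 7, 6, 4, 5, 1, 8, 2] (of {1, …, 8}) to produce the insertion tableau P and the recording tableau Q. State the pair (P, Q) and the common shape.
P = [1, 2, 5, 8] / [3, 4] / [6] / [7];  Q = [1, 2, 5, 7] / [3, 8] / [4] / [6];  common shape = (4, 2, 1, 1)

Row-insert the values π_1, π_2, … into P one at a time, bumping the leftmost entry strictly greater than the inserted value down to the next row. The recording tableau Q records, in position (i, j), the step at which that cell was added to P.
  Insert 3 (step 1): P = [3];  Q = [1]
  Insert 7 (step 2): P = [3, 7];  Q = [1, 2]
  Insert 6 (step 3): P = [3, 6] / [7];  Q = [1, 2] / [3]
  Insert 4 (step 4): P = [3, 4] / [6] / [7];  Q = [1, 2] / [3] / [4]
  Insert 5 (step 5): P = [3, 4, 5] / [6] / [7];  Q = [1, 2, 5] / [3] / [4]
  Insert 1 (step 6): P = [1, 4, 5] / [3] / [6] / [7];  Q = [1, 2, 5] / [3] / [4] / [6]
  Insert 8 (step 7): P = [1, 4, 5, 8] / [3] / [6] / [7];  Q = [1, 2, 5, 7] / [3] / [4] / [6]
  Insert 2 (step 8): P = [1, 2, 5, 8] / [3, 4] / [6] / [7];  Q = [1, 2, 5, 7] / [3, 8] / [4] / [6]
Final shape: (4, 2, 1, 1).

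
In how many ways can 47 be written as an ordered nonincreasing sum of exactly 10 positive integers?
p(47, 10 parts) = 10936

Partitions of n into exactly k parts are in bijection with partitions of n − k into at most k parts (subtract 1 from each part). So p(47, exactly 10) = p(37, parts ≤ 10). Computing via the recurrence p(m, j) = p(m, j−1) + p(m−j, j) gives 10936.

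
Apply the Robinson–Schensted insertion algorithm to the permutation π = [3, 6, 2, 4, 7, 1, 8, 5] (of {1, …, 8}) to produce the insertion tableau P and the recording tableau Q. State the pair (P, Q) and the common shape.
P = [1, 4, 5, 8] / [2, 6, 7] / [3];  Q = [1, 2, 5, 7] / [3, 4, 8] / [6];  common shape = (4, 3, 1)

Row-insert the values π_1, π_2, … into P one at a time, bumping the leftmost entry strictly greater than the inserted value down to the next row. The recording tableau Q records, in position (i, j), the step at which that cell was added to P.
  Insert 3 (step 1): P = [3];  Q = [1]
  Insert 6 (step 2): P = [3, 6];  Q = [1, 2]
  Insert 2 (step 3): P = [2, 6] / [3];  Q = [1, 2] / [3]
  Insert 4 (step 4): P = [2, 4] / [3, 6];  Q = [1, 2] / [3, 4]
  Insert 7 (step 5): P = [2, 4, 7] / [3, 6];  Q = [1, 2, 5] / [3, 4]
  Insert 1 (step 6): P = [1, 4, 7] / [2, 6] / [3];  Q = [1, 2, 5] / [3, 4] / [6]
  Insert 8 (step 7): P = [1, 4, 7, 8] / [2, 6] / [3];  Q = [1, 2, 5, 7] / [3, 4] / [6]
  Insert 5 (step 8): P = [1, 4, 5, 8] / [2, 6, 7] / [3];  Q = [1, 2, 5, 7] / [3, 4, 8] / [6]
Final shape: (4, 3, 1).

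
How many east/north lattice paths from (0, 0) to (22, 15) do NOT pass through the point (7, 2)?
Number of paths = 8016282000

Total paths from (0, 0) to (22, 15): C(37, 22) = 9364199760. Paths through (7, 2): (paths (0, 0) → (7, 2)) × (paths (7, 2) → (22, 15)) = C(9, 7) · C(28, 15) = 36 · 37442160 = 1347917760. Avoidance count = 9364199760 − 1347917760 = 8016282000.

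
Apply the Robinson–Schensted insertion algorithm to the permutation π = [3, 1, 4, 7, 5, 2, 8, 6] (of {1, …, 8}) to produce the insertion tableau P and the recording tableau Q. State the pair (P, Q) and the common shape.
P = [1, 2, 5, 6] / [3, 4, 8] / [7];  Q = [1, 3, 4, 7] / [2, 5, 8] / [6];  common shape = (4, 3, 1)

Row-insert the values π_1, π_2, … into P one at a time, bumping the leftmost entry strictly greater than the inserted value down to the next row. The recording tableau Q records, in position (i, j), the step at which that cell was added to P.
  Insert 3 (step 1): P = [3];  Q = [1]
  Insert 1 (step 2): P = [1] / [3];  Q = [1] / [2]
  Insert 4 (step 3): P = [1, 4] / [3];  Q = [1, 3] / [2]
  Insert 7 (step 4): P = [1, 4, 7] / [3];  Q = [1, 3, 4] / [2]
  Insert 5 (step 5): P = [1, 4, 5] / [3, 7];  Q = [1, 3, 4] / [2, 5]
  Insert 2 (step 6): P = [1, 2, 5] / [3, 4] / [7];  Q = [1, 3, 4] / [2, 5] / [6]
  Insert 8 (step 7): P = [1, 2, 5, 8] / [3, 4] / [7];  Q = [1, 3, 4, 7] / [2, 5] / [6]
  Insert 6 (step 8): P = [1, 2, 5, 6] / [3, 4, 8] / [7];  Q = [1, 3, 4, 7] / [2, 5, 8] / [6]
Final shape: (4, 3, 1).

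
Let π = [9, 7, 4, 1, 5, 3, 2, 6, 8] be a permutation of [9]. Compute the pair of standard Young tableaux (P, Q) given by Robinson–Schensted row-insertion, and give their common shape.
P = [1, 2, 6, 8] / [3, 5] / [4] / [7] / [9];  Q = [1, 5, 8, 9] / [2, 6] / [3] / [4] / [7];  common shape = (4, 2, 1, 1, 1)

Row-insert the values π_1, π_2, … into P one at a time, bumping the leftmost entry strictly greater than the inserted value down to the next row. The recording tableau Q records, in position (i, j), the step at which that cell was added to P.
  Insert 9 (step 1): P = [9];  Q = [1]
  Insert 7 (step 2): P = [7] / [9];  Q = [1] / [2]
  Insert 4 (step 3): P = [4] / [7] / [9];  Q = [1] / [2] / [3]
  Insert 1 (step 4): P = [1] / [4] / [7] / [9];  Q = [1] / [2] / [3] / [4]
  Insert 5 (step 5): P = [1, 5] / [4] / [7] / [9];  Q = [1, 5] / [2] / [3] / [4]
  Insert 3 (step 6): P = [1, 3] / [4, 5] / [7] / [9];  Q = [1, 5] / [2, 6] / [3] / [4]
  Insert 2 (step 7): P = [1, 2] / [3, 5] / [4] / [7] / [9];  Q = [1, 5] / [2, 6] / [3] / [4] / [7]
  Insert 6 (step 8): P = [1, 2, 6] / [3, 5] / [4] / [7] / [9];  Q = [1, 5, 8] / [2, 6] / [3] / [4] / [7]
  Insert 8 (step 9): P = [1, 2, 6, 8] / [3, 5] / [4] / [7] / [9];  Q = [1, 5, 8, 9] / [2, 6] / [3] / [4] / [7]
Final shape: (4, 2, 1, 1, 1).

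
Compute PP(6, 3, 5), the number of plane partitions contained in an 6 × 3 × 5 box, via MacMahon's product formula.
PP(6, 3, 5) = 3737448

Evaluate the triple product over i = 1..6, j = 1..3, k = 1..5. The factors are (2/1) · (3/2) · (4/3) · (5/4) · (6/5) · (3/2) · (4/3) · (5/4) · … (90 factors total). The numerators and denominators telescope so the product is an integer; carrying out the multiplication exactly gives PP(6, 3, 5) = 3737448.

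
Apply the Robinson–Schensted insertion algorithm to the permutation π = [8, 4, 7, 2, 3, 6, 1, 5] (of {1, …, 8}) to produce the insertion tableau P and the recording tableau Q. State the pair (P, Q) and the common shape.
P = [1, 3, 5] / [2, 6] / [4, 7] / [8];  Q = [1, 3, 6] / [2, 5] / [4, 8] / [7];  common shape = (3, 2, 2, 1)

Row-insert the values π_1, π_2, … into P one at a time, bumping the leftmost entry strictly greater than the inserted value down to the next row. The recording tableau Q records, in position (i, j), the step at which that cell was added to P.
  Insert 8 (step 1): P = [8];  Q = [1]
  Insert 4 (step 2): P = [4] / [8];  Q = [1] / [2]
  Insert 7 (step 3): P = [4, 7] / [8];  Q = [1, 3] / [2]
  Insert 2 (step 4): P = [2, 7] / [4] / [8];  Q = [1, 3] / [2] / [4]
  Insert 3 (step 5): P = [2, 3] / [4, 7] / [8];  Q = [1, 3] / [2, 5] / [4]
  Insert 6 (step 6): P = [2, 3, 6] / [4, 7] / [8];  Q = [1, 3, 6] / [2, 5] / [4]
  Insert 1 (step 7): P = [1, 3, 6] / [2, 7] / [4] / [8];  Q = [1, 3, 6] / [2, 5] / [4] / [7]
  Insert 5 (step 8): P = [1, 3, 5] / [2, 6] / [4, 7] / [8];  Q = [1, 3, 6] / [2, 5] / [4, 8] / [7]
Final shape: (3, 2, 2, 1).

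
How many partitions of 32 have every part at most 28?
p(32, parts ≤ 28) = 8342

Use the recurrence p(n, m) = p(n, m−1) + p(n−m, m): either the largest part is < m (count p(n, m−1)) or the largest part is exactly m (remove one copy of m, count p(n−m, m)). With p(0, ·) = 1 this gives p(32, parts ≤ 28) = 8342. (By conjugating Young diagrams, this also counts partitions of 32 into at most 28 parts.)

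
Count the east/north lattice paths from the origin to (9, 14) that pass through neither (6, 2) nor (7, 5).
Number of paths = 767050

Inclusion–exclusion. Total paths: C(23, 9) = 817190. Through P₁: C(8, 6)·C(15, 3) = 12740. Through P₂: C(12, 7)·C(11, 2) = 43560. Since P₁ is strictly southwest of P₂, a monotone path through both must visit P₁ then P₂; paths through both = C(8, 6)·C(4, 1)·C(11, 2) = 6160. Avoid both = 817190 − 12740 − 43560 + 6160 = 767050.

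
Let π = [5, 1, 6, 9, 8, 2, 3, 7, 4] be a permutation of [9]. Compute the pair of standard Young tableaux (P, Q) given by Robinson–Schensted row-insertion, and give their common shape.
P = [1, 2, 3, 4] / [5, 6, 7] / [8] / [9];  Q = [1, 3, 4, 8] / [2, 5, 7] / [6] / [9];  common shape = (4, 3, 1, 1)

Row-insert the values π_1, π_2, … into P one at a time, bumping the leftmost entry strictly greater than the inserted value down to the next row. The recording tableau Q records, in position (i, j), the step at which that cell was added to P.
  Insert 5 (step 1): P = [5];  Q = [1]
  Insert 1 (step 2): P = [1] / [5];  Q = [1] / [2]
  Insert 6 (step 3): P = [1, 6] / [5];  Q = [1, 3] / [2]
  Insert 9 (step 4): P = [1, 6, 9] / [5];  Q = [1, 3, 4] / [2]
  Insert 8 (step 5): P = [1, 6, 8] / [5, 9];  Q = [1, 3, 4] / [2, 5]
  Insert 2 (step 6): P = [1, 2, 8] / [5, 6] / [9];  Q = [1, 3, 4] / [2, 5] / [6]
  Insert 3 (step 7): P = [1, 2, 3] / [5, 6, 8] / [9];  Q = [1, 3, 4] / [2, 5, 7] / [6]
  Insert 7 (step 8): P = [1, 2, 3, 7] / [5, 6, 8] / [9];  Q = [1, 3, 4, 8] / [2, 5, 7] / [6]
  Insert 4 (step 9): P = [1, 2, 3, 4] / [5, 6, 7] / [8] / [9];  Q = [1, 3, 4, 8] / [2, 5, 7] / [6] / [9]
Final shape: (4, 3, 1, 1).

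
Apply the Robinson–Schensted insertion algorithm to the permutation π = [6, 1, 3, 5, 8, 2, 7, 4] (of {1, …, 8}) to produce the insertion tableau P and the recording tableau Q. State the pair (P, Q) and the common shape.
P = [1, 2, 4, 7] / [3, 5] / [6, 8];  Q = [1, 3, 4, 5] / [2, 7] / [6, 8];  common shape = (4, 2, 2)

Row-insert the values π_1, π_2, … into P one at a time, bumping the leftmost entry strictly greater than the inserted value down to the next row. The recording tableau Q records, in position (i, j), the step at which that cell was added to P.
  Insert 6 (step 1): P = [6];  Q = [1]
  Insert 1 (step 2): P = [1] / [6];  Q = [1] / [2]
  Insert 3 (step 3): P = [1, 3] / [6];  Q = [1, 3] / [2]
  Insert 5 (step 4): P = [1, 3, 5] / [6];  Q = [1, 3, 4] / [2]
  Insert 8 (step 5): P = [1, 3, 5, 8] / [6];  Q = [1, 3, 4, 5] / [2]
  Insert 2 (step 6): P = [1, 2, 5, 8] / [3] / [6];  Q = [1, 3, 4, 5] / [2] / [6]
  Insert 7 (step 7): P = [1, 2, 5, 7] / [3, 8] / [6];  Q = [1, 3, 4, 5] / [2, 7] / [6]
  Insert 4 (step 8): P = [1, 2, 4, 7] / [3, 5] / [6, 8];  Q = [1, 3, 4, 5] / [2, 7] / [6, 8]
Final shape: (4, 2, 2).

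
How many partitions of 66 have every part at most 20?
p(66, parts ≤ 20) = 1796874

Use the recurrence p(n, m) = p(n, m−1) + p(n−m, m): either the largest part is < m (count p(n, m−1)) or the largest part is exactly m (remove one copy of m, count p(n−m, m)). With p(0, ·) = 1 this gives p(66, parts ≤ 20) = 1796874. (By conjugating Young diagrams, this also counts partitions of 66 into at most 20 parts.)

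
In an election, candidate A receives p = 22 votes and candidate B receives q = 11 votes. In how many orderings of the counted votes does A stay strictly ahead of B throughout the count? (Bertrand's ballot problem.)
Strict-lead orderings = 64512240

Total orderings of the 33 votes with 22 for A: C(33, 22) = 193536720. By the Bertrand ballot formula (Cycle Lemma / reflection principle), the number of orderings in which A is strictly ahead of B throughout is (p − q)/(p + q) · C(p + q, p) = (22 − 11)/(22 + 11) · 193536720 = 64512240.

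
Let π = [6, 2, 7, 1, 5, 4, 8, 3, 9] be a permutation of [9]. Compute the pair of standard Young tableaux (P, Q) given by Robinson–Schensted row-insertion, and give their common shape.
P = [1, 3, 8, 9] / [2, 4] / [5, 7] / [6];  Q = [1, 3, 7, 9] / [2, 5] / [4, 6] / [8];  common shape = (4, 2, 2, 1)

Row-insert the values π_1, π_2, … into P one at a time, bumping the leftmost entry strictly greater than the inserted value down to the next row. The recording tableau Q records, in position (i, j), the step at which that cell was added to P.
  Insert 6 (step 1): P = [6];  Q = [1]
  Insert 2 (step 2): P = [2] / [6];  Q = [1] / [2]
  Insert 7 (step 3): P = [2, 7] / [6];  Q = [1, 3] / [2]
  Insert 1 (step 4): P = [1, 7] / [2] / [6];  Q = [1, 3] / [2] / [4]
  Insert 5 (step 5): P = [1, 5] / [2, 7] / [6];  Q = [1, 3] / [2, 5] / [4]
  Insert 4 (step 6): P = [1, 4] / [2, 5] / [6, 7];  Q = [1, 3] / [2, 5] / [4, 6]
  Insert 8 (step 7): P = [1, 4, 8] / [2, 5] / [6, 7];  Q = [1, 3, 7] / [2, 5] / [4, 6]
  Insert 3 (step 8): P = [1, 3, 8] / [2, 4] / [5, 7] / [6];  Q = [1, 3, 7] / [2, 5] / [4, 6] / [8]
  Insert 9 (step 9): P = [1, 3, 8, 9] / [2, 4] / [5, 7] / [6];  Q = [1, 3, 7, 9] / [2, 5] / [4, 6] / [8]
Final shape: (4, 2, 2, 1).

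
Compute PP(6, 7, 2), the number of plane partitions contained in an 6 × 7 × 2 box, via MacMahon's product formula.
PP(6, 7, 2) = 736164

Evaluate the triple product over i = 1..6, j = 1..7, k = 1..2. The factors are (2/1) · (3/2) · (3/2) · (4/3) · (4/3) · (5/4) · (5/4) · (6/5) · … (84 factors total). The numerators and denominators telescope so the product is an integer; carrying out the multiplication exactly gives PP(6, 7, 2) = 736164.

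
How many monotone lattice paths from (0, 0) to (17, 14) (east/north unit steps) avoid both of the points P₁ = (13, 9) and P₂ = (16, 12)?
Number of paths = 141087540

Inclusion–exclusion. Total paths: C(31, 17) = 265182525. Through P₁: C(22, 13)·C(9, 4) = 62674920. Through P₂: C(28, 16)·C(3, 1) = 91265265. Since P₁ is strictly southwest of P₂, a monotone path through both must visit P₁ then P₂; paths through both = C(22, 13)·C(6, 3)·C(3, 1) = 29845200. Avoid both = 265182525 − 62674920 − 91265265 + 29845200 = 141087540.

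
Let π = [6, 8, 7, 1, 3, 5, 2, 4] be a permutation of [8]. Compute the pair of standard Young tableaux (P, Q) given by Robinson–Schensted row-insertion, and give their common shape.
P = [1, 2, 4] / [3, 5] / [6, 7] / [8];  Q = [1, 2, 6] / [3, 5] / [4, 8] / [7];  common shape = (3, 2, 2, 1)

Row-insert the values π_1, π_2, … into P one at a time, bumping the leftmost entry strictly greater than the inserted value down to the next row. The recording tableau Q records, in position (i, j), the step at which that cell was added to P.
  Insert 6 (step 1): P = [6];  Q = [1]
  Insert 8 (step 2): P = [6, 8];  Q = [1, 2]
  Insert 7 (step 3): P = [6, 7] / [8];  Q = [1, 2] / [3]
  Insert 1 (step 4): P = [1, 7] / [6] / [8];  Q = [1, 2] / [3] / [4]
  Insert 3 (step 5): P = [1, 3] / [6, 7] / [8];  Q = [1, 2] / [3, 5] / [4]
  Insert 5 (step 6): P = [1, 3, 5] / [6, 7] / [8];  Q = [1, 2, 6] / [3, 5] / [4]
  Insert 2 (step 7): P = [1, 2, 5] / [3, 7] / [6] / [8];  Q = [1, 2, 6] / [3, 5] / [4] / [7]
  Insert 4 (step 8): P = [1, 2, 4] / [3, 5] / [6, 7] / [8];  Q = [1, 2, 6] / [3, 5] / [4, 8] / [7]
Final shape: (3, 2, 2, 1).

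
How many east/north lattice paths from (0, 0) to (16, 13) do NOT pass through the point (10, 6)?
Number of paths = 54122187

Total paths from (0, 0) to (16, 13): C(29, 16) = 67863915. Paths through (10, 6): (paths (0, 0) → (10, 6)) × (paths (10, 6) → (16, 13)) = C(16, 10) · C(13, 6) = 8008 · 1716 = 13741728. Avoidance count = 67863915 − 13741728 = 54122187.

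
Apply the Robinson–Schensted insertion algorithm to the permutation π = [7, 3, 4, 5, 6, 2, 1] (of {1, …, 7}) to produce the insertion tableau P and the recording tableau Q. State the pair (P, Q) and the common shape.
P = [1, 4, 5, 6] / [2] / [3] / [7];  Q = [1, 3, 4, 5] / [2] / [6] / [7];  common shape = (4, 1, 1, 1)

Row-insert the values π_1, π_2, … into P one at a time, bumping the leftmost entry strictly greater than the inserted value down to the next row. The recording tableau Q records, in position (i, j), the step at which that cell was added to P.
  Insert 7 (step 1): P = [7];  Q = [1]
  Insert 3 (step 2): P = [3] / [7];  Q = [1] / [2]
  Insert 4 (step 3): P = [3, 4] / [7];  Q = [1, 3] / [2]
  Insert 5 (step 4): P = [3, 4, 5] / [7];  Q = [1, 3, 4] / [2]
  Insert 6 (step 5): P = [3, 4, 5, 6] / [7];  Q = [1, 3, 4, 5] / [2]
  Insert 2 (step 6): P = [2, 4, 5, 6] / [3] / [7];  Q = [1, 3, 4, 5] / [2] / [6]
  Insert 1 (step 7): P = [1, 4, 5, 6] / [2] / [3] / [7];  Q = [1, 3, 4, 5] / [2] / [6] / [7]
Final shape: (4, 1, 1, 1).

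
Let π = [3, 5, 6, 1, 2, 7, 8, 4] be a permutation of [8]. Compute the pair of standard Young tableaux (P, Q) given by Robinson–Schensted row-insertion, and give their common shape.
P = [1, 2, 4, 7, 8] / [3, 5, 6];  Q = [1, 2, 3, 6, 7] / [4, 5, 8];  common shape = (5, 3)

Row-insert the values π_1, π_2, … into P one at a time, bumping the leftmost entry strictly greater than the inserted value down to the next row. The recording tableau Q records, in position (i, j), the step at which that cell was added to P.
  Insert 3 (step 1): P = [3];  Q = [1]
  Insert 5 (step 2): P = [3, 5];  Q = [1, 2]
  Insert 6 (step 3): P = [3, 5, 6];  Q = [1, 2, 3]
  Insert 1 (step 4): P = [1, 5, 6] / [3];  Q = [1, 2, 3] / [4]
  Insert 2 (step 5): P = [1, 2, 6] / [3, 5];  Q = [1, 2, 3] / [4, 5]
  Insert 7 (step 6): P = [1, 2, 6, 7] / [3, 5];  Q = [1, 2, 3, 6] / [4, 5]
  Insert 8 (step 7): P = [1, 2, 6, 7, 8] / [3, 5];  Q = [1, 2, 3, 6, 7] / [4, 5]
  Insert 4 (step 8): P = [1, 2, 4, 7, 8] / [3, 5, 6];  Q = [1, 2, 3, 6, 7] / [4, 5, 8]
Final shape: (5, 3).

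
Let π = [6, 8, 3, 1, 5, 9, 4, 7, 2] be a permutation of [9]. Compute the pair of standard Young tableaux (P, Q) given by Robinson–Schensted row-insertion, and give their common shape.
P = [1, 2, 7] / [3, 4, 9] / [5, 8] / [6];  Q = [1, 2, 6] / [3, 5, 8] / [4, 7] / [9];  common shape = (3, 3, 2, 1)

Row-insert the values π_1, π_2, … into P one at a time, bumping the leftmost entry strictly greater than the inserted value down to the next row. The recording tableau Q records, in position (i, j), the step at which that cell was added to P.
  Insert 6 (step 1): P = [6];  Q = [1]
  Insert 8 (step 2): P = [6, 8];  Q = [1, 2]
  Insert 3 (step 3): P = [3, 8] / [6];  Q = [1, 2] / [3]
  Insert 1 (step 4): P = [1, 8] / [3] / [6];  Q = [1, 2] / [3] / [4]
  Insert 5 (step 5): P = [1, 5] / [3, 8] / [6];  Q = [1, 2] / [3, 5] / [4]
  Insert 9 (step 6): P = [1, 5, 9] / [3, 8] / [6];  Q = [1, 2, 6] / [3, 5] / [4]
  Insert 4 (step 7): P = [1, 4, 9] / [3, 5] / [6, 8];  Q = [1, 2, 6] / [3, 5] / [4, 7]
  Insert 7 (step 8): P = [1, 4, 7] / [3, 5, 9] / [6, 8];  Q = [1, 2, 6] / [3, 5, 8] / [4, 7]
  Insert 2 (step 9): P = [1, 2, 7] / [3, 4, 9] / [5, 8] / [6];  Q = [1, 2, 6] / [3, 5, 8] / [4, 7] / [9]
Final shape: (3, 3, 2, 1).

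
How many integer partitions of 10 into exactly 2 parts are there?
p(10, 2 parts) = 5

Partitions of n into exactly k parts ↔ partitions of n − k into at most k parts (subtract 1 from each part). For n = 10, k = 2, the partitions are: 9+1, 8+2, 7+3, 6+4, 5+5. Count = 5.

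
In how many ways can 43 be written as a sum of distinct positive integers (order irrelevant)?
q(43) = 1610

A partition into distinct parts is a strictly decreasing sequence summing to n. The recurrence d(n, m) = d(n, m−1) + d(n−m, m−1) (use part m at most once) with q(n) = d(n, n) gives q(43) = 1610. (Euler's theorem: # distinct-part partitions = # odd-part partitions.)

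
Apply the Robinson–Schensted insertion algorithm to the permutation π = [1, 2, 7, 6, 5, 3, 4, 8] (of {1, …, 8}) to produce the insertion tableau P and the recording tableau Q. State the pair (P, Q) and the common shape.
P = [1, 2, 3, 4, 8] / [5] / [6] / [7];  Q = [1, 2, 3, 7, 8] / [4] / [5] / [6];  common shape = (5, 1, 1, 1)

Row-insert the values π_1, π_2, … into P one at a time, bumping the leftmost entry strictly greater than the inserted value down to the next row. The recording tableau Q records, in position (i, j), the step at which that cell was added to P.
  Insert 1 (step 1): P = [1];  Q = [1]
  Insert 2 (step 2): P = [1, 2];  Q = [1, 2]
  Insert 7 (step 3): P = [1, 2, 7];  Q = [1, 2, 3]
  Insert 6 (step 4): P = [1, 2, 6] / [7];  Q = [1, 2, 3] / [4]
  Insert 5 (step 5): P = [1, 2, 5] / [6] / [7];  Q = [1, 2, 3] / [4] / [5]
  Insert 3 (step 6): P = [1, 2, 3] / [5] / [6] / [7];  Q = [1, 2, 3] / [4] / [5] / [6]
  Insert 4 (step 7): P = [1, 2, 3, 4] / [5] / [6] / [7];  Q = [1, 2, 3, 7] / [4] / [5] / [6]
  Insert 8 (step 8): P = [1, 2, 3, 4, 8] / [5] / [6] / [7];  Q = [1, 2, 3, 7, 8] / [4] / [5] / [6]
Final shape: (5, 1, 1, 1).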